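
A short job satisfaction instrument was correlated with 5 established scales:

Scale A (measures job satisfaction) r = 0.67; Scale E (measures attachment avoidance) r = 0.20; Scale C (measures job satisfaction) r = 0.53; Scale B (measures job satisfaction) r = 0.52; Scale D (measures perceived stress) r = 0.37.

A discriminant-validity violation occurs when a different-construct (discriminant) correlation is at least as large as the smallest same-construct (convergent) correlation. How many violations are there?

0

Convergent (same construct = job satisfaction): Scale A, Scale C, Scale B.
Smallest convergent = 0.52. Discriminant values: 0.20, 0.37; count ≥ 0.52 → 0.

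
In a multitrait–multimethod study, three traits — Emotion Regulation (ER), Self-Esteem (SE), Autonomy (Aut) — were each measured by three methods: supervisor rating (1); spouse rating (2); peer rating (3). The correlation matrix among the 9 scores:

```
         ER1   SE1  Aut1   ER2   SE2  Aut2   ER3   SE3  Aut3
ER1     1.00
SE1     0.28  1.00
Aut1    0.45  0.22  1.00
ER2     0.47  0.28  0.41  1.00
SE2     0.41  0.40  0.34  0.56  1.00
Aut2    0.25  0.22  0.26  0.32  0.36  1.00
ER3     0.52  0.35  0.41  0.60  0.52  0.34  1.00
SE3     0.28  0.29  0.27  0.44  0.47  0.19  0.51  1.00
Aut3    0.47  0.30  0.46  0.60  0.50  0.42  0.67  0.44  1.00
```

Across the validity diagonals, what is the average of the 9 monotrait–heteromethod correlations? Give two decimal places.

Convergent values: 0.47, 0.52, 0.60, 0.40, 0.29, 0.47, 0.26, 0.46, 0.42; mean = 3.89/9 = 0.43.

0.43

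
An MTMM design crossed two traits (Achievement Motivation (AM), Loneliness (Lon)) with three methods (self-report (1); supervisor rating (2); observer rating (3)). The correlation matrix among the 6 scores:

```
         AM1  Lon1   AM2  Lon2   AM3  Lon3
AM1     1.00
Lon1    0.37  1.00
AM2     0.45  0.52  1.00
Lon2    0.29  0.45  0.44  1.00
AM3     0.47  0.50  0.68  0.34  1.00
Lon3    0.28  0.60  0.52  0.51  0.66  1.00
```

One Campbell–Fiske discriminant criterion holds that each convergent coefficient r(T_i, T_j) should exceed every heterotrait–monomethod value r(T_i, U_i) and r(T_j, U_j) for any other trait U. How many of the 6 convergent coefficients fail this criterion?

3

Convergent coefficients and their comparison sets:
AM (methods 1·2): 0.45 vs {0.37, 0.44} → pass.
AM (methods 1·3): 0.47 vs {0.37, 0.66} → fail.
AM (methods 2·3): 0.68 vs {0.44, 0.66} → pass.
Lon (methods 1·2): 0.45 vs {0.37, 0.44} → pass.
Lon (methods 1·3): 0.60 vs {0.37, 0.66} → fail.
Lon (methods 2·3): 0.51 vs {0.44, 0.66} → fail.
3 of 6 fail.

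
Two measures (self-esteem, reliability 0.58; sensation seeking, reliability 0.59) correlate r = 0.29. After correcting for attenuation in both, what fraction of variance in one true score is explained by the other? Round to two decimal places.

Disattenuated r = 0.29 / √(0.58 × 0.59) = 0.29 / 0.5850 = 0.4957.
Shared true-score variance = 0.4957² = 0.2457 ≈ 0.25.

0.25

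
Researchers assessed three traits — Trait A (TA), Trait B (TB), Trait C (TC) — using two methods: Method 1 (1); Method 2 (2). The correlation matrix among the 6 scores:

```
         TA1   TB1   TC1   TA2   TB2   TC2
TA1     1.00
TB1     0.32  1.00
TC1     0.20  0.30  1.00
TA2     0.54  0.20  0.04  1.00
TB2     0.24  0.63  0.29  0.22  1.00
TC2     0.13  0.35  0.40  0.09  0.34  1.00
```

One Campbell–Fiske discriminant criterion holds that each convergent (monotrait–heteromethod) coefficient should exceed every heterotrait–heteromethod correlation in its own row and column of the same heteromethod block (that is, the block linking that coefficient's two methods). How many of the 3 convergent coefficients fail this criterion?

Each convergent coefficient versus the relevant comparison correlations:
TA (methods 1·2): 0.54 vs {0.24, 0.20, 0.13, 0.04} → pass.
TB (methods 1·2): 0.63 vs {0.20, 0.24, 0.35, 0.29} → pass.
TC (methods 1·2): 0.40 vs {0.04, 0.13, 0.29, 0.35} → pass.
0 of 3 fail.

0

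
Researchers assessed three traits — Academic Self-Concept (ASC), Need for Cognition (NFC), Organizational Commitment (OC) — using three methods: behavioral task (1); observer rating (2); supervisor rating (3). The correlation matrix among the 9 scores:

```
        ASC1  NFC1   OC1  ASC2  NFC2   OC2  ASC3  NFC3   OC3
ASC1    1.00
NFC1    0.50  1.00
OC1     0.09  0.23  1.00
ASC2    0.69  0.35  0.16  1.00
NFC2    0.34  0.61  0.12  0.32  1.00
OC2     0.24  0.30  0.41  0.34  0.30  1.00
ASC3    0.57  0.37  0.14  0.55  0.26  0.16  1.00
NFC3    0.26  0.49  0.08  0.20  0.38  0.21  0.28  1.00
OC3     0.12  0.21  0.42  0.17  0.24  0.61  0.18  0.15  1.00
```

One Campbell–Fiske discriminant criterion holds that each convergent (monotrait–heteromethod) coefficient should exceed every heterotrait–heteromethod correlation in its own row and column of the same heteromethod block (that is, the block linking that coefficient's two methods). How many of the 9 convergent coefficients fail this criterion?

0

Each convergent coefficient versus the relevant comparison correlations:
ASC (methods 1·2): 0.69 vs {0.34, 0.35, 0.24, 0.16} → pass.
ASC (methods 1·3): 0.57 vs {0.26, 0.37, 0.12, 0.14} → pass.
ASC (methods 2·3): 0.55 vs {0.20, 0.26, 0.17, 0.16} → pass.
NFC (methods 1·2): 0.61 vs {0.35, 0.34, 0.30, 0.12} → pass.
NFC (methods 1·3): 0.49 vs {0.37, 0.26, 0.21, 0.08} → pass.
NFC (methods 2·3): 0.38 vs {0.26, 0.20, 0.24, 0.21} → pass.
OC (methods 1·2): 0.41 vs {0.16, 0.24, 0.12, 0.30} → pass.
OC (methods 1·3): 0.42 vs {0.14, 0.12, 0.08, 0.21} → pass.
OC (methods 2·3): 0.61 vs {0.16, 0.17, 0.21, 0.24} → pass.
0 of 9 fail.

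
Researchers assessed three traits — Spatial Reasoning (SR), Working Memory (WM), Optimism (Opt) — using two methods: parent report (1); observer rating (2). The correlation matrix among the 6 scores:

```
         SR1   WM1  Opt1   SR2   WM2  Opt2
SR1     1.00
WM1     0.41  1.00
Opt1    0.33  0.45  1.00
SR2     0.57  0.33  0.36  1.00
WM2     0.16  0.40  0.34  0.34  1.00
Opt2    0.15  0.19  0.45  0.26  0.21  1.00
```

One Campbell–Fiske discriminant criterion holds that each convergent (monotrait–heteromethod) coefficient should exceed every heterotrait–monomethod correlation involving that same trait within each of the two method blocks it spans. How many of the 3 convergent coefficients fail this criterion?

Convergent coefficients and their comparison sets:
SR (methods 1·2): 0.57 vs {0.41, 0.34, 0.33, 0.26} → pass.
WM (methods 1·2): 0.40 vs {0.41, 0.34, 0.45, 0.21} → fail.
Opt (methods 1·2): 0.45 vs {0.33, 0.26, 0.45, 0.21} → fail.
2 of 3 fail.

2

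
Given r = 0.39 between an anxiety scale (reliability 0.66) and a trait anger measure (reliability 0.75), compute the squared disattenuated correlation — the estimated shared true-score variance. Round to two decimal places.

Disattenuated r = 0.39 / √(0.66 × 0.75) = 0.39 / 0.7036 = 0.5543.
Shared true-score variance = 0.5543² = 0.3072 ≈ 0.31.

0.31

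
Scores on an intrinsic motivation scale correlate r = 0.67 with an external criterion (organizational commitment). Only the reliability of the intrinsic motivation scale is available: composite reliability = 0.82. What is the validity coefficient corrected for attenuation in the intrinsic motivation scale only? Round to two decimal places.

0.74

Single correction: r_c = r_obs / √r_xx = 0.67 / √0.82 = 0.67 / 0.9055 ≈ 0.74.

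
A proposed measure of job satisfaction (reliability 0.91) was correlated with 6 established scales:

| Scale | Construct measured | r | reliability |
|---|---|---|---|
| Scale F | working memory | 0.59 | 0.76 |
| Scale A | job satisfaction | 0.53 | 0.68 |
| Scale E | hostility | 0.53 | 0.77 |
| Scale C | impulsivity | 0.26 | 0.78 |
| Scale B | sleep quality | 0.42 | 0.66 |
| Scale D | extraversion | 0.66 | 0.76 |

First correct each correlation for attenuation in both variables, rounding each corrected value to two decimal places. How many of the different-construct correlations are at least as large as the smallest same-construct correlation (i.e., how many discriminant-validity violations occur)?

2

Disattenuated r (r / √(r_scale · r_new)):
  Scale F (disc): 0.59 / √(0.76·0.91) = 0.71
  Scale A (conv): 0.53 / √(0.68·0.91) = 0.67
  Scale E (disc): 0.53 / √(0.77·0.91) = 0.63
  Scale C (disc): 0.26 / √(0.78·0.91) = 0.31
  Scale B (disc): 0.42 / √(0.66·0.91) = 0.54
  Scale D (disc): 0.66 / √(0.76·0.91) = 0.79
Smallest convergent = 0.67. Discriminant values: 0.71, 0.63, 0.31, 0.54, 0.79; count ≥ 0.67 → 2.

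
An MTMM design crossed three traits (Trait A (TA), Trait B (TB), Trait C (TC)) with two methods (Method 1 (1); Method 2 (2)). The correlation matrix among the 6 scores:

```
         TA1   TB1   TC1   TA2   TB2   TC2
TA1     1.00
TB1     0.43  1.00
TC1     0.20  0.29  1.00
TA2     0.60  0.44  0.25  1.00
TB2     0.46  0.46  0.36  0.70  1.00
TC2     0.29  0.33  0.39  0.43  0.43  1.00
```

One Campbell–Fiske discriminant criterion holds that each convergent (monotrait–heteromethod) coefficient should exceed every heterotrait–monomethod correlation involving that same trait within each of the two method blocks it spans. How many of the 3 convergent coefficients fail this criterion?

Checking each validity diagonal entry against its comparison values:
TA (methods 1·2): 0.60 vs {0.43, 0.70, 0.20, 0.43} → fail.
TB (methods 1·2): 0.46 vs {0.43, 0.70, 0.29, 0.43} → fail.
TC (methods 1·2): 0.39 vs {0.20, 0.43, 0.29, 0.43} → fail.
3 of 3 fail.

3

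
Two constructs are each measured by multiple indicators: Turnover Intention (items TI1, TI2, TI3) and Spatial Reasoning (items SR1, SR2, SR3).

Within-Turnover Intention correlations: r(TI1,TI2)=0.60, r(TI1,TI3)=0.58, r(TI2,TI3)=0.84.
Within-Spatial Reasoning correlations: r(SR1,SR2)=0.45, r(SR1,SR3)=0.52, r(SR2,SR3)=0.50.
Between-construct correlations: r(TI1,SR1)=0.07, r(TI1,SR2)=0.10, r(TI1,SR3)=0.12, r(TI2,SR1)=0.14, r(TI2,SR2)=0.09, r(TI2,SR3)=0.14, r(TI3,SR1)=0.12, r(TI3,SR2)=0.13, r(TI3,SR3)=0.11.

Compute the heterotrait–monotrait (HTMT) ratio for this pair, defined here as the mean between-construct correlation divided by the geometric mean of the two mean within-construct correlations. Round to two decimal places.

0.20

Between-construct mean = 1.02/9 = 0.1133.
Mean within-TI = 2.02/3 = 0.6733; mean within-SR = 1.47/3 = 0.4900.
Geometric mean = √(0.6733 × 0.4900) = 0.5744.
HTMT = 0.1133 / 0.5744 = 0.20.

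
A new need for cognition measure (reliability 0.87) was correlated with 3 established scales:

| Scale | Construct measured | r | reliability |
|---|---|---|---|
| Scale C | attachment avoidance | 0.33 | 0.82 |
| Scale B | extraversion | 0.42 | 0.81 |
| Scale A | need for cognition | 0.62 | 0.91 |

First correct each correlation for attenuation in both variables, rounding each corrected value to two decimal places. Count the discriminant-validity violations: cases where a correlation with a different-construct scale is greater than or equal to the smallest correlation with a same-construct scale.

0

Disattenuated r (r / √(r_scale · r_new)):
  Scale C (disc): 0.33 / √(0.82·0.87) = 0.39
  Scale B (disc): 0.42 / √(0.81·0.87) = 0.50
  Scale A (conv): 0.62 / √(0.91·0.87) = 0.70
Smallest convergent = 0.70. Discriminant values: 0.39, 0.50; count ≥ 0.70 → 0.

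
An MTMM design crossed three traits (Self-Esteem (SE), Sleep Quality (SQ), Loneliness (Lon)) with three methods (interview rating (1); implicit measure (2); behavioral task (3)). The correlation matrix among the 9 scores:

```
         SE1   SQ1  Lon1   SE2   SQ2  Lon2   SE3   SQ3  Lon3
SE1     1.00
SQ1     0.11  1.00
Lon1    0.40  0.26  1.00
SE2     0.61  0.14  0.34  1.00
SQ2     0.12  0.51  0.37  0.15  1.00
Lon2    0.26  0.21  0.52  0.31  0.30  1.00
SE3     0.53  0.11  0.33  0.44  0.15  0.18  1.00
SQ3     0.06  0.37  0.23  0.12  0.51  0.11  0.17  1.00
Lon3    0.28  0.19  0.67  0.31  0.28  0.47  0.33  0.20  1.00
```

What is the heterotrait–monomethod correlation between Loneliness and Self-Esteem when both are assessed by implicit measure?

Different traits, same method: r(Lon2, SE2) = 0.31.

0.31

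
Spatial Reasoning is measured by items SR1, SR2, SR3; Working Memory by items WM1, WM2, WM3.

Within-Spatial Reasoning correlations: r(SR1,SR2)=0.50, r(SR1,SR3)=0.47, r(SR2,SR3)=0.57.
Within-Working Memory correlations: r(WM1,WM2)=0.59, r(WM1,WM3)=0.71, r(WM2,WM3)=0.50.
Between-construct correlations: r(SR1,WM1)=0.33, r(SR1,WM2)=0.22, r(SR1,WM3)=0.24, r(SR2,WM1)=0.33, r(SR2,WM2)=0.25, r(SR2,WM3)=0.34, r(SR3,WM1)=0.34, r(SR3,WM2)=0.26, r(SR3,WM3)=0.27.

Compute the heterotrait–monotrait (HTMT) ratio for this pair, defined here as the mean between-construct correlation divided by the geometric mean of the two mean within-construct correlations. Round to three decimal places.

0.517

Between-construct mean = 2.58/9 = 0.2867.
Mean within-SR = 1.54/3 = 0.5133; mean within-WM = 1.80/3 = 0.6000.
Geometric mean = √(0.5133 × 0.6000) = 0.5550.
HTMT = 0.2867 / 0.5550 = 0.517.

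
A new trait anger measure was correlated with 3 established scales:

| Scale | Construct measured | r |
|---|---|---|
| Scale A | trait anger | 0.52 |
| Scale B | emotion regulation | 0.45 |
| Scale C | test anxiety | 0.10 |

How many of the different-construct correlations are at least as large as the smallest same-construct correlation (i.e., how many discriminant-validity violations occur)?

0

Convergent (same construct = trait anger): Scale A.
Smallest convergent = 0.52. Discriminant values: 0.45, 0.10; count ≥ 0.52 → 0.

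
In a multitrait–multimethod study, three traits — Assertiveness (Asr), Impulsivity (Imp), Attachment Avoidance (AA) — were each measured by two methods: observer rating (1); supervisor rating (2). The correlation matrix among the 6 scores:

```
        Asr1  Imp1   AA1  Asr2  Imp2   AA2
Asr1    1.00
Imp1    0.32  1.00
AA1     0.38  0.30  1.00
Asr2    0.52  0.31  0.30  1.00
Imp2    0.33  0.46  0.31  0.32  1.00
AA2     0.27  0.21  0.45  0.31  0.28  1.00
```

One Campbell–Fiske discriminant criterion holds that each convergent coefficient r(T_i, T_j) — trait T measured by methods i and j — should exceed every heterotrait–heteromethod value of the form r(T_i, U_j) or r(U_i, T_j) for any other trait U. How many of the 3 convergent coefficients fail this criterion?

Convergent coefficients and their comparison sets:
Asr (methods 1·2): 0.52 vs {0.33, 0.31, 0.27, 0.30} → pass.
Imp (methods 1·2): 0.46 vs {0.31, 0.33, 0.21, 0.31} → pass.
AA (methods 1·2): 0.45 vs {0.30, 0.27, 0.31, 0.21} → pass.
0 of 3 fail.

0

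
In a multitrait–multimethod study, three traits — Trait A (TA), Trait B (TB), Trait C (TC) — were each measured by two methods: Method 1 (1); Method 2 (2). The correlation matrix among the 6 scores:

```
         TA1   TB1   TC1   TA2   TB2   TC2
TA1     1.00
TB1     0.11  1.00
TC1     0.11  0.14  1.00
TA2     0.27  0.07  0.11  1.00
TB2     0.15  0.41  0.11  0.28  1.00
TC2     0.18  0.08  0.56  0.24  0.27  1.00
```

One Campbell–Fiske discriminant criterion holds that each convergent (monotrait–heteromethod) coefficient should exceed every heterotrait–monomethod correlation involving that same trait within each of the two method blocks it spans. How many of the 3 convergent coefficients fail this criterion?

1

Convergent coefficients and their comparison sets:
TA (methods 1·2): 0.27 vs {0.11, 0.28, 0.11, 0.24} → fail.
TB (methods 1·2): 0.41 vs {0.11, 0.28, 0.14, 0.27} → pass.
TC (methods 1·2): 0.56 vs {0.11, 0.24, 0.14, 0.27} → pass.
1 of 3 fail.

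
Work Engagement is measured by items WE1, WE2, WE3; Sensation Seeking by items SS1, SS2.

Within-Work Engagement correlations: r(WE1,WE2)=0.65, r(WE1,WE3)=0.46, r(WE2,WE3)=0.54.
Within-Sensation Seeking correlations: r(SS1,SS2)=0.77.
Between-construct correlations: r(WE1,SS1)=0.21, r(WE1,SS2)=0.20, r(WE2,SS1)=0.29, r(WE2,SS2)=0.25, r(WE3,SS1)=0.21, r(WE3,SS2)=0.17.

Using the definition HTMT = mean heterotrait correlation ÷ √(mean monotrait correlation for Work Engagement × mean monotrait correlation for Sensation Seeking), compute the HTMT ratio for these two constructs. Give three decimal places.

0.341

Mean between = 1.33/6 = 0.2217.
Mean within-WE = 1.65/3 = 0.5500; mean within-SS = 0.77/1 = 0.7700.
Geometric mean = √(0.5500 × 0.7700) = 0.6508.
HTMT = 0.2217 / 0.6508 = 0.341.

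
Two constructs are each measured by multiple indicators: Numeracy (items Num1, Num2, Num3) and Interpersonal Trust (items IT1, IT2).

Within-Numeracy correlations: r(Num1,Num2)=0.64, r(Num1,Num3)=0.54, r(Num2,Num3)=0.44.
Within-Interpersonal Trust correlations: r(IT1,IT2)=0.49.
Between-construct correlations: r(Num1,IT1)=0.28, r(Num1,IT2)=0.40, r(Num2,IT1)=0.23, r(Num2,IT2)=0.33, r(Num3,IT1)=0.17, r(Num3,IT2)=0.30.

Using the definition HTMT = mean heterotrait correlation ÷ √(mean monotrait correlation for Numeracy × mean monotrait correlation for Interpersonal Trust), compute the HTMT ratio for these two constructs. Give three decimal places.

0.554

Between-construct mean = 1.71/6 = 0.2850.
Mean within-Num = 1.62/3 = 0.5400; mean within-IT = 0.49/1 = 0.4900.
Geometric mean = √(0.5400 × 0.4900) = 0.5144.
HTMT = 0.2850 / 0.5144 = 0.554.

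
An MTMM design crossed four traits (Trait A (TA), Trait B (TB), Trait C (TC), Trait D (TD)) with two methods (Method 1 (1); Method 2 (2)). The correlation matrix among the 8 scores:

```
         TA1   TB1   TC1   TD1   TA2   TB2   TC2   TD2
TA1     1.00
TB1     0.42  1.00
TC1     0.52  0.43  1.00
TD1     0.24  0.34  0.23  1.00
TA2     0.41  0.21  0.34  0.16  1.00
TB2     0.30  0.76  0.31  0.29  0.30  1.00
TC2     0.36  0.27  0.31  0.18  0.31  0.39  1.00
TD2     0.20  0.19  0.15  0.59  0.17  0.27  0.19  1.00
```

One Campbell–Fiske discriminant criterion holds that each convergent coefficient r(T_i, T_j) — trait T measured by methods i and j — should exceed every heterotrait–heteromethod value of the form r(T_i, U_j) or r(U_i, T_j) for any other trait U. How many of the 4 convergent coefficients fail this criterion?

Convergent coefficients and their comparison sets:
TA (methods 1·2): 0.41 vs {0.30, 0.21, 0.36, 0.34, 0.20, 0.16} → pass.
TB (methods 1·2): 0.76 vs {0.21, 0.30, 0.27, 0.31, 0.19, 0.29} → pass.
TC (methods 1·2): 0.31 vs {0.34, 0.36, 0.31, 0.27, 0.15, 0.18} → fail.
TD (methods 1·2): 0.59 vs {0.16, 0.20, 0.29, 0.19, 0.18, 0.15} → pass.
1 of 4 fail.

1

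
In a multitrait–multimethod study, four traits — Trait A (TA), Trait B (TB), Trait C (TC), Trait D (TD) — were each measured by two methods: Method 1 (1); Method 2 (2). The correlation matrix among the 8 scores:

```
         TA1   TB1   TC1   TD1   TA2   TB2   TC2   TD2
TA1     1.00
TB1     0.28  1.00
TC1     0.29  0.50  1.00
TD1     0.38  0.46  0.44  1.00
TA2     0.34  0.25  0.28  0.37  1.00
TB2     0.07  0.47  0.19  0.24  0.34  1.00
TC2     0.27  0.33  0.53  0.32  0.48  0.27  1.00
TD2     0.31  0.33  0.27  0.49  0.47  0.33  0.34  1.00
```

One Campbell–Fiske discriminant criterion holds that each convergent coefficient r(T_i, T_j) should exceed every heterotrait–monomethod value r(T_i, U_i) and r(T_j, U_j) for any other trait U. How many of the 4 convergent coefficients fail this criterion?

2

Checking each validity diagonal entry against its comparison values:
TA (methods 1·2): 0.34 vs {0.28, 0.34, 0.29, 0.48, 0.38, 0.47} → fail.
TB (methods 1·2): 0.47 vs {0.28, 0.34, 0.50, 0.27, 0.46, 0.33} → fail.
TC (methods 1·2): 0.53 vs {0.29, 0.48, 0.50, 0.27, 0.44, 0.34} → pass.
TD (methods 1·2): 0.49 vs {0.38, 0.47, 0.46, 0.33, 0.44, 0.34} → pass.
2 of 4 fail.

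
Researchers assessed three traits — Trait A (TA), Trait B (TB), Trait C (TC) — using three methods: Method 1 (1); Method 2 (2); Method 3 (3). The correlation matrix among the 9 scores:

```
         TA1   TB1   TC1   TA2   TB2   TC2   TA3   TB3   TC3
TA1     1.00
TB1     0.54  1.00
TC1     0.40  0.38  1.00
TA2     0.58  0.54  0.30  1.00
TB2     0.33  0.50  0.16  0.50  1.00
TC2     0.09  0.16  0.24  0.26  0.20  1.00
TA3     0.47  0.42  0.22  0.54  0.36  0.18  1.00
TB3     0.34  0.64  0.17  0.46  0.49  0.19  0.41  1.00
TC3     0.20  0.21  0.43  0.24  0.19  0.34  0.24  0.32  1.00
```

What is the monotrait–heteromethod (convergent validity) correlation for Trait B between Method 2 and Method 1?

Same trait (TB), different methods: r(TB2, TB1) = 0.50.

0.50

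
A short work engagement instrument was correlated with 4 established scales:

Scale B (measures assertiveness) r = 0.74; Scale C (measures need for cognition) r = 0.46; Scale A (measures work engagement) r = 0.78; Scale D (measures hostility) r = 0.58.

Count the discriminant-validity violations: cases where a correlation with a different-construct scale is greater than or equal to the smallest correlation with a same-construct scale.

0

Convergent (same construct = work engagement): Scale A.
Smallest convergent = 0.78. Discriminant values: 0.74, 0.46, 0.58; count ≥ 0.78 → 0.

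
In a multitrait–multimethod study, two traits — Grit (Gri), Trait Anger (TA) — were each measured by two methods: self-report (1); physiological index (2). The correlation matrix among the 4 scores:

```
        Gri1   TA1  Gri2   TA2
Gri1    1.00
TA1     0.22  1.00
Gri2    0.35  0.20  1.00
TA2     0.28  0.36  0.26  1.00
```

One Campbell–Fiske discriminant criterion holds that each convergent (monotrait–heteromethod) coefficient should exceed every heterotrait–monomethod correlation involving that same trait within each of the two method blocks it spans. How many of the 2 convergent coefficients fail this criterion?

Each convergent coefficient versus the relevant comparison correlations:
Gri (methods 1·2): 0.35 vs {0.22, 0.26} → pass.
TA (methods 1·2): 0.36 vs {0.22, 0.26} → pass.
0 of 2 fail.

0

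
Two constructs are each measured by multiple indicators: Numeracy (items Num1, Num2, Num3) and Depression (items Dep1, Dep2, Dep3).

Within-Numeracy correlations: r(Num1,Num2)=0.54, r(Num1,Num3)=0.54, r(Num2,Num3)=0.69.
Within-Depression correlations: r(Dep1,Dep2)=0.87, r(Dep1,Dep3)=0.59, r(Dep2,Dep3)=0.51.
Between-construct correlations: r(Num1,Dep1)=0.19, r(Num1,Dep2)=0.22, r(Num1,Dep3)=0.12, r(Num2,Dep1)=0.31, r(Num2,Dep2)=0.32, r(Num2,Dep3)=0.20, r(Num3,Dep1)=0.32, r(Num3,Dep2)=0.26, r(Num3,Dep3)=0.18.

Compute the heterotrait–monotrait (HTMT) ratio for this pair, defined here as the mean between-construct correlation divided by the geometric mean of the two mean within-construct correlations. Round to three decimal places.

Between-construct mean = 2.12/9 = 0.2356.
Mean within-Num = 1.77/3 = 0.5900; mean within-Dep = 1.97/3 = 0.6567.
Geometric mean = √(0.5900 × 0.6567) = 0.6225.
HTMT = 0.2356 / 0.6225 = 0.378.

0.378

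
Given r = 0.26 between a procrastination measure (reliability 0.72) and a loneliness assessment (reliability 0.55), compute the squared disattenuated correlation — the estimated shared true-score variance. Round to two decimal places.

0.17

Disattenuated r = 0.26 / √(0.72 × 0.55) = 0.26 / 0.6293 = 0.4132.
Shared true-score variance = 0.4132² = 0.1707 ≈ 0.17.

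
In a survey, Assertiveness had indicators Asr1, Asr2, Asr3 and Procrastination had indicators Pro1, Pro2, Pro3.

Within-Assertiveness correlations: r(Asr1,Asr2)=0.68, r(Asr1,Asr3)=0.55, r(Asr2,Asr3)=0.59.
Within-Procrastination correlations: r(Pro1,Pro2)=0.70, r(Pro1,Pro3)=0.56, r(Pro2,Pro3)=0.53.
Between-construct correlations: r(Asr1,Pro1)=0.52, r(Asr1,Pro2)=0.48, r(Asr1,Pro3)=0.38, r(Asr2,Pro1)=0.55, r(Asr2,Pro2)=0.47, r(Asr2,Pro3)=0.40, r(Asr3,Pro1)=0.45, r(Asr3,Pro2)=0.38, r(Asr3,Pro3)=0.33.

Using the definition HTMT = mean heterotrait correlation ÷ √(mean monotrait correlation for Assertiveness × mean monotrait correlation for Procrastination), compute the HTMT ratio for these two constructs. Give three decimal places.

Mean between = 3.96/9 = 0.4400.
Mean within-Asr = 1.82/3 = 0.6067; mean within-Pro = 1.79/3 = 0.5967.
Geometric mean = √(0.6067 × 0.5967) = 0.6017.
HTMT = 0.4400 / 0.6017 = 0.731.

0.731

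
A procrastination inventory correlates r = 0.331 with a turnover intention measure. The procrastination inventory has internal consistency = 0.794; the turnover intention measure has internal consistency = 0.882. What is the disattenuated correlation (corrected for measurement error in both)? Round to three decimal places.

0.396

r_true = r_obs / √(r_xx · r_yy) = 0.331 / √(0.794 × 0.882) = 0.331 / √0.700308 = 0.331 / 0.8368 ≈ 0.396.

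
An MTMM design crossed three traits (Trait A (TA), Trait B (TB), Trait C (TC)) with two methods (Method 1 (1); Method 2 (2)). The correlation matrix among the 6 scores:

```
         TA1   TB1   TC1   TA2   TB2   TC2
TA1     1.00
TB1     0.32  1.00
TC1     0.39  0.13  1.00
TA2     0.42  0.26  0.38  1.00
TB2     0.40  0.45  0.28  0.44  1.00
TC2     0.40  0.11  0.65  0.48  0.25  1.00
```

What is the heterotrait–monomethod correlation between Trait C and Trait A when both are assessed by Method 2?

Different traits, same method: r(TC2, TA2) = 0.48.

0.48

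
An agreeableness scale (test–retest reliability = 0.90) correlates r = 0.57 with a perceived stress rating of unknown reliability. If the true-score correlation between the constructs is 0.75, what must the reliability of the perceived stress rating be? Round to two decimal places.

0.64

r_true = r_obs / √(r_xx · r_yy) ⇒ 0.75 = 0.57 / √(0.90 · r_yy).
√(0.90 · r_yy) = 0.57 / 0.75 = 0.7600; 0.90 · r_yy = 0.5776; r_yy = 0.5776 / 0.90 ≈ 0.64.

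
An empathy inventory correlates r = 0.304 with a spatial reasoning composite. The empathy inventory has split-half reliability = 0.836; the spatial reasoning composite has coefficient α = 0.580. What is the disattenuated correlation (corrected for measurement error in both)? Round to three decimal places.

0.437

r_true = r_obs / √(r_xx · r_yy) = 0.304 / √(0.836 × 0.580) = 0.304 / √0.484880 = 0.304 / 0.6963 ≈ 0.437.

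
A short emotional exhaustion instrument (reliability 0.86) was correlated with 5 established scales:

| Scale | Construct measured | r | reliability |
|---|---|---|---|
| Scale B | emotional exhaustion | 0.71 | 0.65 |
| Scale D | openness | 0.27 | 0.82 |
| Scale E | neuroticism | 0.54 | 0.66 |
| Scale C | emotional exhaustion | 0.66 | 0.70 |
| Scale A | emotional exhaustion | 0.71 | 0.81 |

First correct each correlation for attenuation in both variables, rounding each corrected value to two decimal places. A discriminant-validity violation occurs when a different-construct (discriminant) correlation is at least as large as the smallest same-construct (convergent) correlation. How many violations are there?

Disattenuated r (r / √(r_scale · r_new)):
  Scale B (conv): 0.71 / √(0.65·0.86) = 0.95
  Scale D (disc): 0.27 / √(0.82·0.86) = 0.32
  Scale E (disc): 0.54 / √(0.66·0.86) = 0.72
  Scale C (conv): 0.66 / √(0.70·0.86) = 0.85
  Scale A (conv): 0.71 / √(0.81·0.86) = 0.85
Smallest convergent = 0.85. Discriminant values: 0.32, 0.72; count ≥ 0.85 → 0.

0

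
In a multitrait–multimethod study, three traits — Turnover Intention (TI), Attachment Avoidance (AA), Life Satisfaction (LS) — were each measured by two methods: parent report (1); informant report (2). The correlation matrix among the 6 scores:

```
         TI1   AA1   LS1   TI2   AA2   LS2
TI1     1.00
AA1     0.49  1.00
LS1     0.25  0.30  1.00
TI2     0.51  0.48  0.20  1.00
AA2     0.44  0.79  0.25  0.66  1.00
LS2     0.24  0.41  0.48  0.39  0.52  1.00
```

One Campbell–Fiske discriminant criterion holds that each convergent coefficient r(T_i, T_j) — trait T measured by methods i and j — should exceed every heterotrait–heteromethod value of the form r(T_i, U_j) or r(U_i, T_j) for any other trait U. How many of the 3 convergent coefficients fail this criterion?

0

Convergent coefficients and their comparison sets:
TI (methods 1·2): 0.51 vs {0.44, 0.48, 0.24, 0.20} → pass.
AA (methods 1·2): 0.79 vs {0.48, 0.44, 0.41, 0.25} → pass.
LS (methods 1·2): 0.48 vs {0.20, 0.24, 0.25, 0.41} → pass.
0 of 3 fail.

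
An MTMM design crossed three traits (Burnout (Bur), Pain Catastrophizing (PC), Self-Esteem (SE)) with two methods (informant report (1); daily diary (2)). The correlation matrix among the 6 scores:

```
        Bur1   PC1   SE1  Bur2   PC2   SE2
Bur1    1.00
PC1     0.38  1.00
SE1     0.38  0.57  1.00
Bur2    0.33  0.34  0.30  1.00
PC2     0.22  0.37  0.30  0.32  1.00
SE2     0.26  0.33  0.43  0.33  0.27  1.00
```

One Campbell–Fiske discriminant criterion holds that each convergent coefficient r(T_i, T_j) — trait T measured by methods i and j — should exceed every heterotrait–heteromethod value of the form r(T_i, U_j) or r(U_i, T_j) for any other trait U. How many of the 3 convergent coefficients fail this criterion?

Each convergent coefficient versus the relevant comparison correlations:
Bur (methods 1·2): 0.33 vs {0.22, 0.34, 0.26, 0.30} → fail.
PC (methods 1·2): 0.37 vs {0.34, 0.22, 0.33, 0.30} → pass.
SE (methods 1·2): 0.43 vs {0.30, 0.26, 0.30, 0.33} → pass.
1 of 3 fail.

1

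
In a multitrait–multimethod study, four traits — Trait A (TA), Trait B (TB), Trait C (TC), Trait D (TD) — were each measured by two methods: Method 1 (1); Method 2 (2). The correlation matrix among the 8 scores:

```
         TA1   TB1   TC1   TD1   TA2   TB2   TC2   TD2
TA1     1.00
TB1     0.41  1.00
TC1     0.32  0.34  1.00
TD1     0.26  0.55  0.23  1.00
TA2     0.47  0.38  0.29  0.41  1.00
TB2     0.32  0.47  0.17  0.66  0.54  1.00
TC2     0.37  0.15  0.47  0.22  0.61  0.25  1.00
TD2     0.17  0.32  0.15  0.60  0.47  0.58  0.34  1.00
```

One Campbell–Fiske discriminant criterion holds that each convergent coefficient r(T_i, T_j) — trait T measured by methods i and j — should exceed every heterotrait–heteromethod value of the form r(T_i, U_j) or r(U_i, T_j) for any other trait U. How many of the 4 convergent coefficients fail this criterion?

Convergent coefficients and their comparison sets:
TA (methods 1·2): 0.47 vs {0.32, 0.38, 0.37, 0.29, 0.17, 0.41} → pass.
TB (methods 1·2): 0.47 vs {0.38, 0.32, 0.15, 0.17, 0.32, 0.66} → fail.
TC (methods 1·2): 0.47 vs {0.29, 0.37, 0.17, 0.15, 0.15, 0.22} → pass.
TD (methods 1·2): 0.60 vs {0.41, 0.17, 0.66, 0.32, 0.22, 0.15} → fail.
2 of 4 fail.

2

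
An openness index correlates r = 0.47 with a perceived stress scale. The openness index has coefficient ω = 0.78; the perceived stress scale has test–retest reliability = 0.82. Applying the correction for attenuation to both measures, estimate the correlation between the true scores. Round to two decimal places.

r_true = r_obs / √(r_xx · r_yy) = 0.47 / √(0.78 × 0.82) = 0.47 / √0.6396 = 0.47 / 0.7997 ≈ 0.59.

0.59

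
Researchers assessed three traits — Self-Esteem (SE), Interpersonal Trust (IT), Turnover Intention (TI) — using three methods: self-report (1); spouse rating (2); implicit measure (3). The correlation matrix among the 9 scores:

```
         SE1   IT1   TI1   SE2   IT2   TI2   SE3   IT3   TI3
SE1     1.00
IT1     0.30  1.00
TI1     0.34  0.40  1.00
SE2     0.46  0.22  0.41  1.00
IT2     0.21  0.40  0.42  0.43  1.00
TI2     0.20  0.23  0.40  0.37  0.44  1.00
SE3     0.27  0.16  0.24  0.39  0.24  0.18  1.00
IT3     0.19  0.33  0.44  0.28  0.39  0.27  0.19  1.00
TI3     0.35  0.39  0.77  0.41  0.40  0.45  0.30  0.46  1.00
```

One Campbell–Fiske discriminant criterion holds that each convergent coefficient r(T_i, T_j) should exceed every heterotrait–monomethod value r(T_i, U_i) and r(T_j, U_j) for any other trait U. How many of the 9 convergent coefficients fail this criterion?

7

Checking each validity diagonal entry against its comparison values:
SE (methods 1·2): 0.46 vs {0.30, 0.43, 0.34, 0.37} → pass.
SE (methods 1·3): 0.27 vs {0.30, 0.19, 0.34, 0.30} → fail.
SE (methods 2·3): 0.39 vs {0.43, 0.19, 0.37, 0.30} → fail.
IT (methods 1·2): 0.40 vs {0.30, 0.43, 0.40, 0.44} → fail.
IT (methods 1·3): 0.33 vs {0.30, 0.19, 0.40, 0.46} → fail.
IT (methods 2·3): 0.39 vs {0.43, 0.19, 0.44, 0.46} → fail.
TI (methods 1·2): 0.40 vs {0.34, 0.37, 0.40, 0.44} → fail.
TI (methods 1·3): 0.77 vs {0.34, 0.30, 0.40, 0.46} → pass.
TI (methods 2·3): 0.45 vs {0.37, 0.30, 0.44, 0.46} → fail.
7 of 9 fail.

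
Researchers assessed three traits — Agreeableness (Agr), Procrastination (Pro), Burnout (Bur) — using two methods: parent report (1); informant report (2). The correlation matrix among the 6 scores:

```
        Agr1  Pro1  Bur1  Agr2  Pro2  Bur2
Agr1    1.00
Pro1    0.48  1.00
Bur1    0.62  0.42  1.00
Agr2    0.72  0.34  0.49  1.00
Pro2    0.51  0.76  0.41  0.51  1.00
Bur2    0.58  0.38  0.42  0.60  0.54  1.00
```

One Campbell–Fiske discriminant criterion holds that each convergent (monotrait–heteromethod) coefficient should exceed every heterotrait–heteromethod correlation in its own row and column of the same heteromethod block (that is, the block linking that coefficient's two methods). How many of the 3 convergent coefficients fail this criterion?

Each convergent coefficient versus the relevant comparison correlations:
Agr (methods 1·2): 0.72 vs {0.51, 0.34, 0.58, 0.49} → pass.
Pro (methods 1·2): 0.76 vs {0.34, 0.51, 0.38, 0.41} → pass.
Bur (methods 1·2): 0.42 vs {0.49, 0.58, 0.41, 0.38} → fail.
1 of 3 fail.

1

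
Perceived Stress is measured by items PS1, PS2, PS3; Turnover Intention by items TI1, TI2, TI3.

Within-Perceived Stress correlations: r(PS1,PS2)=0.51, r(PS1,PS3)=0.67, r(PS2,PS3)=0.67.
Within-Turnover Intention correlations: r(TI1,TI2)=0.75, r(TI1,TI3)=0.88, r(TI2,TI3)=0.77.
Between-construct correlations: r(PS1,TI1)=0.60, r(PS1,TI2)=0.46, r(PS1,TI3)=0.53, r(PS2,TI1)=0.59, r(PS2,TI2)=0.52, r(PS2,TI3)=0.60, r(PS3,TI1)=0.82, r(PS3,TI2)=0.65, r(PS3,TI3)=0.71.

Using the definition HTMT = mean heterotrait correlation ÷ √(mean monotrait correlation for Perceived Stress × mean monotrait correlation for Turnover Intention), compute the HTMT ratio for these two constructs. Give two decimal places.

0.87

Mean between = 5.48/9 = 0.6089.
Mean within-PS = 1.85/3 = 0.6167; mean within-TI = 2.40/3 = 0.8000.
Geometric mean = √(0.6167 × 0.8000) = 0.7024.
HTMT = 0.6089 / 0.7024 = 0.87.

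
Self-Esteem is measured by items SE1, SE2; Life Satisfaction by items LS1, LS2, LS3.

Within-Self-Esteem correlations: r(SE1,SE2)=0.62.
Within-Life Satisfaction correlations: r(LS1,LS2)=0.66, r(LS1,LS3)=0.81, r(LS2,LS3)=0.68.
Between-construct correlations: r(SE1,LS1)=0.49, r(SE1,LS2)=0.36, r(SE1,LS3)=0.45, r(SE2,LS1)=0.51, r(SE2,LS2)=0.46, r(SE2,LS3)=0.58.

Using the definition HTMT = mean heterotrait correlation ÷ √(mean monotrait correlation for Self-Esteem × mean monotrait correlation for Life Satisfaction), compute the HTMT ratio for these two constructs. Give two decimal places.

0.71

Mean between = 2.85/6 = 0.4750.
Mean within-SE = 0.62/1 = 0.6200; mean within-LS = 2.15/3 = 0.7167.
Geometric mean = √(0.6200 × 0.7167) = 0.6666.
HTMT = 0.4750 / 0.6666 = 0.71.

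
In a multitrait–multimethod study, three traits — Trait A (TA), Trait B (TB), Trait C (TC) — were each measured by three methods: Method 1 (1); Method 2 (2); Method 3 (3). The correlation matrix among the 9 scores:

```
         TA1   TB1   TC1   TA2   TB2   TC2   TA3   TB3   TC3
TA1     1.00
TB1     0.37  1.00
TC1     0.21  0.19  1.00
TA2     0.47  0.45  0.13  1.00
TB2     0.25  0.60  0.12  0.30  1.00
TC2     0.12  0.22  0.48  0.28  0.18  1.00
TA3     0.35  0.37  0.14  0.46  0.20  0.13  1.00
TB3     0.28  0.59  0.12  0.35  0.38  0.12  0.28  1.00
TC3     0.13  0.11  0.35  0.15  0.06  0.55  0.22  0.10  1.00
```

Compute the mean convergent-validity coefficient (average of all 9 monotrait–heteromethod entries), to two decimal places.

Convergent values: 0.47, 0.35, 0.46, 0.60, 0.59, 0.38, 0.48, 0.35, 0.55; mean = 4.23/9 = 0.47.

0.47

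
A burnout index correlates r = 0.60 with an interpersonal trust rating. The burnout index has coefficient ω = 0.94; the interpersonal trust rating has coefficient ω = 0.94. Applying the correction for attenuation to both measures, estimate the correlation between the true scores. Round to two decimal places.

0.64

r_true = r_obs / √(r_xx · r_yy) = 0.60 / √(0.94 × 0.94) = 0.60 / √0.8836 = 0.60 / 0.9400 ≈ 0.64.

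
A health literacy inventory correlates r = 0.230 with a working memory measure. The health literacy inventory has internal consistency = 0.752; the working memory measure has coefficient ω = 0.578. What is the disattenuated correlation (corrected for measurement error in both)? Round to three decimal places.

0.349

r_true = r_obs / √(r_xx · r_yy) = 0.230 / √(0.752 × 0.578) = 0.230 / √0.434656 = 0.230 / 0.6593 ≈ 0.349.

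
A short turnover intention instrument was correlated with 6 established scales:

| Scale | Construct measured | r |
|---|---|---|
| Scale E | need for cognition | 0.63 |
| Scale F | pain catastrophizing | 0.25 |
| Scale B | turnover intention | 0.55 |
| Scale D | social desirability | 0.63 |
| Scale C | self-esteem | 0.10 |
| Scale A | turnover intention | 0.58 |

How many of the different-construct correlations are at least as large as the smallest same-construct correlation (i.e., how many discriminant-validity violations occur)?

Convergent (same construct = turnover intention): Scale B, Scale A.
Smallest convergent = 0.55. Discriminant values: 0.63, 0.25, 0.63, 0.10; count ≥ 0.55 → 2.

2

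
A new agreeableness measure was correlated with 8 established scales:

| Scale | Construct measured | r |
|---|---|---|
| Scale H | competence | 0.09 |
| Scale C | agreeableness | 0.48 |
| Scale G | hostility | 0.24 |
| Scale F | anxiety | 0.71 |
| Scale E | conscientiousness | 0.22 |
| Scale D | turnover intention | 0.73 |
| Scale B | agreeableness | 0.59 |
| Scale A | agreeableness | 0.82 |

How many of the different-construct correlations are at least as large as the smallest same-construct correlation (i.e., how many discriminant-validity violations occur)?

Convergent (same construct = agreeableness): Scale C, Scale B, Scale A.
Smallest convergent = 0.48. Discriminant values: 0.09, 0.24, 0.71, 0.22, 0.73; count ≥ 0.48 → 2.

2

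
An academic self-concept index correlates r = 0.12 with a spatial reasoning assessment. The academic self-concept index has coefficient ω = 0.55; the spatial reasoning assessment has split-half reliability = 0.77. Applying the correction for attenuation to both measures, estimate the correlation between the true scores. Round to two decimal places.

0.18

r_true = r_obs / √(r_xx · r_yy) = 0.12 / √(0.55 × 0.77) = 0.12 / √0.4235 = 0.12 / 0.6508 ≈ 0.18.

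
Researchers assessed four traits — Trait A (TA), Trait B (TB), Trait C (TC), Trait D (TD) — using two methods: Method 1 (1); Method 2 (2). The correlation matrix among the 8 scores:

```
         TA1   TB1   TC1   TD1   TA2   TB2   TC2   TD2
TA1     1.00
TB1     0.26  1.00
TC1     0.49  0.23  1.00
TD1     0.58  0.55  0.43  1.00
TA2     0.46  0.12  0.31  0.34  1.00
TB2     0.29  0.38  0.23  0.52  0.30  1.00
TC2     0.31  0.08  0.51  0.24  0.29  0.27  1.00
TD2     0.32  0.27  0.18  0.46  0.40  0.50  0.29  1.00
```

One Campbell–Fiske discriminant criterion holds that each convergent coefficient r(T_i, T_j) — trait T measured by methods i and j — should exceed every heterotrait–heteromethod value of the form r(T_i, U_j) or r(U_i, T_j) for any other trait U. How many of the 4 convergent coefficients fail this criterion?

2

Each convergent coefficient versus the relevant comparison correlations:
TA (methods 1·2): 0.46 vs {0.29, 0.12, 0.31, 0.31, 0.32, 0.34} → pass.
TB (methods 1·2): 0.38 vs {0.12, 0.29, 0.08, 0.23, 0.27, 0.52} → fail.
TC (methods 1·2): 0.51 vs {0.31, 0.31, 0.23, 0.08, 0.18, 0.24} → pass.
TD (methods 1·2): 0.46 vs {0.34, 0.32, 0.52, 0.27, 0.24, 0.18} → fail.
2 of 4 fail.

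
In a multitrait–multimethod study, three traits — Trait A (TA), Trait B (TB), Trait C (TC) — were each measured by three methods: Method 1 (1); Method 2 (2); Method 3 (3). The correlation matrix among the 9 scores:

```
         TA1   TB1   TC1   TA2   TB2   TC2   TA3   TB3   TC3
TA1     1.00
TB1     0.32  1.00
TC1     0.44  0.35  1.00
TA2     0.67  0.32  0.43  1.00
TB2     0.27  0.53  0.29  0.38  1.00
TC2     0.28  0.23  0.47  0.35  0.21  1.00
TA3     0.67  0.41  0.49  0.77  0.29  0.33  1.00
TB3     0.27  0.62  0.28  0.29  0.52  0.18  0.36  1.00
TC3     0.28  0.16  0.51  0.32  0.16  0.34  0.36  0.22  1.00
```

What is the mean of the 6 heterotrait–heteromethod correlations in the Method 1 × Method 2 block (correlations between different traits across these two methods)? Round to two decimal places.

HTHM values (method 1 × method 2): 0.27, 0.28, 0.32, 0.23, 0.43, 0.29; mean = 1.82/6 = 0.30.

0.30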